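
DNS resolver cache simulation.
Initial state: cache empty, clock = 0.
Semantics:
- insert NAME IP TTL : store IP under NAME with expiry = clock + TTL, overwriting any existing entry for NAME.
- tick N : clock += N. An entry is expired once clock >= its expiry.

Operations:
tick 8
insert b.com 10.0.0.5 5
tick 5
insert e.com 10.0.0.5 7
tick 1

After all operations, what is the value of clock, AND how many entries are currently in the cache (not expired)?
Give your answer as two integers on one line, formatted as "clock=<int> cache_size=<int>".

Op 1: tick 8 -> clock=8.
Op 2: insert b.com -> 10.0.0.5 (expiry=8+5=13). clock=8
Op 3: tick 5 -> clock=13. purged={b.com}
Op 4: insert e.com -> 10.0.0.5 (expiry=13+7=20). clock=13
Op 5: tick 1 -> clock=14.
Final clock = 14
Final cache (unexpired): {e.com} -> size=1

Answer: clock=14 cache_size=1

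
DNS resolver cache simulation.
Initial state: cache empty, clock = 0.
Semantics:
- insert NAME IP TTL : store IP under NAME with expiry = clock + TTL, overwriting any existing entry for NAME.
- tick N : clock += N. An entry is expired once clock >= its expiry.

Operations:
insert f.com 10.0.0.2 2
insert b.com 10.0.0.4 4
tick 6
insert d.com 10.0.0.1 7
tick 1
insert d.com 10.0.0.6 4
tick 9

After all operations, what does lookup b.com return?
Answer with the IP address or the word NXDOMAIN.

Answer: NXDOMAIN

Derivation:
Op 1: insert f.com -> 10.0.0.2 (expiry=0+2=2). clock=0
Op 2: insert b.com -> 10.0.0.4 (expiry=0+4=4). clock=0
Op 3: tick 6 -> clock=6. purged={b.com,f.com}
Op 4: insert d.com -> 10.0.0.1 (expiry=6+7=13). clock=6
Op 5: tick 1 -> clock=7.
Op 6: insert d.com -> 10.0.0.6 (expiry=7+4=11). clock=7
Op 7: tick 9 -> clock=16. purged={d.com}
lookup b.com: not in cache (expired or never inserted)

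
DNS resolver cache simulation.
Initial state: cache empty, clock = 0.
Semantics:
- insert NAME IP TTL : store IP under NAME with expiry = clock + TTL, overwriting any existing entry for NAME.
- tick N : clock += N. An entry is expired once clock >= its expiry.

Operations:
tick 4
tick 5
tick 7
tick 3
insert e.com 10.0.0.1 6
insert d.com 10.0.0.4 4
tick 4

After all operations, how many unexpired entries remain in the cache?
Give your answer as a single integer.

Answer: 1

Derivation:
Op 1: tick 4 -> clock=4.
Op 2: tick 5 -> clock=9.
Op 3: tick 7 -> clock=16.
Op 4: tick 3 -> clock=19.
Op 5: insert e.com -> 10.0.0.1 (expiry=19+6=25). clock=19
Op 6: insert d.com -> 10.0.0.4 (expiry=19+4=23). clock=19
Op 7: tick 4 -> clock=23. purged={d.com}
Final cache (unexpired): {e.com} -> size=1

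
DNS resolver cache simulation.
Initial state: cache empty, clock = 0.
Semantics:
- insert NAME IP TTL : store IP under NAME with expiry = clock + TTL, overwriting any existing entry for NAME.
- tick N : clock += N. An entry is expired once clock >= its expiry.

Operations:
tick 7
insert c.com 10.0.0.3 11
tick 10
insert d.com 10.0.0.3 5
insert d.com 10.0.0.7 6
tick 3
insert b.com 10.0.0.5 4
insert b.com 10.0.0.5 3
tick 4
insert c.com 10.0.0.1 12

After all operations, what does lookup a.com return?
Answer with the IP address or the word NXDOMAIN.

Answer: NXDOMAIN

Derivation:
Op 1: tick 7 -> clock=7.
Op 2: insert c.com -> 10.0.0.3 (expiry=7+11=18). clock=7
Op 3: tick 10 -> clock=17.
Op 4: insert d.com -> 10.0.0.3 (expiry=17+5=22). clock=17
Op 5: insert d.com -> 10.0.0.7 (expiry=17+6=23). clock=17
Op 6: tick 3 -> clock=20. purged={c.com}
Op 7: insert b.com -> 10.0.0.5 (expiry=20+4=24). clock=20
Op 8: insert b.com -> 10.0.0.5 (expiry=20+3=23). clock=20
Op 9: tick 4 -> clock=24. purged={b.com,d.com}
Op 10: insert c.com -> 10.0.0.1 (expiry=24+12=36). clock=24
lookup a.com: not in cache (expired or never inserted)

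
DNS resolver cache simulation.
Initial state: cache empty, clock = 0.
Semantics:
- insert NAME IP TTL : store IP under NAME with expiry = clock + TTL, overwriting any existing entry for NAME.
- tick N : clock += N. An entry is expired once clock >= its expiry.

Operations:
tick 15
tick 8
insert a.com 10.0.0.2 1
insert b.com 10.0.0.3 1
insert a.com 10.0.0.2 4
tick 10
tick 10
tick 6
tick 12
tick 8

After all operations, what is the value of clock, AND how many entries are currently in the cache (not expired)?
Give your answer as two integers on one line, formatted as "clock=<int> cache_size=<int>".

Answer: clock=69 cache_size=0

Derivation:
Op 1: tick 15 -> clock=15.
Op 2: tick 8 -> clock=23.
Op 3: insert a.com -> 10.0.0.2 (expiry=23+1=24). clock=23
Op 4: insert b.com -> 10.0.0.3 (expiry=23+1=24). clock=23
Op 5: insert a.com -> 10.0.0.2 (expiry=23+4=27). clock=23
Op 6: tick 10 -> clock=33. purged={a.com,b.com}
Op 7: tick 10 -> clock=43.
Op 8: tick 6 -> clock=49.
Op 9: tick 12 -> clock=61.
Op 10: tick 8 -> clock=69.
Final clock = 69
Final cache (unexpired): {} -> size=0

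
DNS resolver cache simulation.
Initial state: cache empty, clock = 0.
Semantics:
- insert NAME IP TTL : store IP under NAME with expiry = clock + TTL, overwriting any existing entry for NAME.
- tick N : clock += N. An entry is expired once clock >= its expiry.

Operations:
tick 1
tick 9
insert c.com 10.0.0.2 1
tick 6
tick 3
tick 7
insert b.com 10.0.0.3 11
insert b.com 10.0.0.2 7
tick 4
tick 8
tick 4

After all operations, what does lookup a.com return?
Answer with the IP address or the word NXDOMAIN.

Answer: NXDOMAIN

Derivation:
Op 1: tick 1 -> clock=1.
Op 2: tick 9 -> clock=10.
Op 3: insert c.com -> 10.0.0.2 (expiry=10+1=11). clock=10
Op 4: tick 6 -> clock=16. purged={c.com}
Op 5: tick 3 -> clock=19.
Op 6: tick 7 -> clock=26.
Op 7: insert b.com -> 10.0.0.3 (expiry=26+11=37). clock=26
Op 8: insert b.com -> 10.0.0.2 (expiry=26+7=33). clock=26
Op 9: tick 4 -> clock=30.
Op 10: tick 8 -> clock=38. purged={b.com}
Op 11: tick 4 -> clock=42.
lookup a.com: not in cache (expired or never inserted)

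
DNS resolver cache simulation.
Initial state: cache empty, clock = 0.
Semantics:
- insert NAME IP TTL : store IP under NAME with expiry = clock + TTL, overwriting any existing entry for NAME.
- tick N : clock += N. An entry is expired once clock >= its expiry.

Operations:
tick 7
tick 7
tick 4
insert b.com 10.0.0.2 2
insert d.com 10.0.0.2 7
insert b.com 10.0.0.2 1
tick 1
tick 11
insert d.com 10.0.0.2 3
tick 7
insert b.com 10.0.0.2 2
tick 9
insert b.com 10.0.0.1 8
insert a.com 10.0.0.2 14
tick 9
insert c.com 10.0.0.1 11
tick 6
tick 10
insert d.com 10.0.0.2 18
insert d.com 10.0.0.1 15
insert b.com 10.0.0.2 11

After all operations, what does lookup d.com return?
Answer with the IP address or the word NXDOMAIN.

Op 1: tick 7 -> clock=7.
Op 2: tick 7 -> clock=14.
Op 3: tick 4 -> clock=18.
Op 4: insert b.com -> 10.0.0.2 (expiry=18+2=20). clock=18
Op 5: insert d.com -> 10.0.0.2 (expiry=18+7=25). clock=18
Op 6: insert b.com -> 10.0.0.2 (expiry=18+1=19). clock=18
Op 7: tick 1 -> clock=19. purged={b.com}
Op 8: tick 11 -> clock=30. purged={d.com}
Op 9: insert d.com -> 10.0.0.2 (expiry=30+3=33). clock=30
Op 10: tick 7 -> clock=37. purged={d.com}
Op 11: insert b.com -> 10.0.0.2 (expiry=37+2=39). clock=37
Op 12: tick 9 -> clock=46. purged={b.com}
Op 13: insert b.com -> 10.0.0.1 (expiry=46+8=54). clock=46
Op 14: insert a.com -> 10.0.0.2 (expiry=46+14=60). clock=46
Op 15: tick 9 -> clock=55. purged={b.com}
Op 16: insert c.com -> 10.0.0.1 (expiry=55+11=66). clock=55
Op 17: tick 6 -> clock=61. purged={a.com}
Op 18: tick 10 -> clock=71. purged={c.com}
Op 19: insert d.com -> 10.0.0.2 (expiry=71+18=89). clock=71
Op 20: insert d.com -> 10.0.0.1 (expiry=71+15=86). clock=71
Op 21: insert b.com -> 10.0.0.2 (expiry=71+11=82). clock=71
lookup d.com: present, ip=10.0.0.1 expiry=86 > clock=71

Answer: 10.0.0.1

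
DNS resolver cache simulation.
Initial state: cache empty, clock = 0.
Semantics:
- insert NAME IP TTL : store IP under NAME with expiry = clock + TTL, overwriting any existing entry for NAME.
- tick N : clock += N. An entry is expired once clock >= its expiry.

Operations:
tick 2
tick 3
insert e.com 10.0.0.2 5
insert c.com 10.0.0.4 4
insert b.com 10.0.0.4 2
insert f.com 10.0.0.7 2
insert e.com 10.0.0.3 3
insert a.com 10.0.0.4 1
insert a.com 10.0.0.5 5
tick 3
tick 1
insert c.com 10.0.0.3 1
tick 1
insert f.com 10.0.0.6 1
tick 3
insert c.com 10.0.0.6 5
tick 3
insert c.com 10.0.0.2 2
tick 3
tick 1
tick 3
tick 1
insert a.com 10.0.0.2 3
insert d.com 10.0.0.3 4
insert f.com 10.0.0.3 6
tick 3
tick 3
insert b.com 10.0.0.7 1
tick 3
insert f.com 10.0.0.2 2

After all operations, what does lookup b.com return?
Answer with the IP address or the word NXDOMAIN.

Op 1: tick 2 -> clock=2.
Op 2: tick 3 -> clock=5.
Op 3: insert e.com -> 10.0.0.2 (expiry=5+5=10). clock=5
Op 4: insert c.com -> 10.0.0.4 (expiry=5+4=9). clock=5
Op 5: insert b.com -> 10.0.0.4 (expiry=5+2=7). clock=5
Op 6: insert f.com -> 10.0.0.7 (expiry=5+2=7). clock=5
Op 7: insert e.com -> 10.0.0.3 (expiry=5+3=8). clock=5
Op 8: insert a.com -> 10.0.0.4 (expiry=5+1=6). clock=5
Op 9: insert a.com -> 10.0.0.5 (expiry=5+5=10). clock=5
Op 10: tick 3 -> clock=8. purged={b.com,e.com,f.com}
Op 11: tick 1 -> clock=9. purged={c.com}
Op 12: insert c.com -> 10.0.0.3 (expiry=9+1=10). clock=9
Op 13: tick 1 -> clock=10. purged={a.com,c.com}
Op 14: insert f.com -> 10.0.0.6 (expiry=10+1=11). clock=10
Op 15: tick 3 -> clock=13. purged={f.com}
Op 16: insert c.com -> 10.0.0.6 (expiry=13+5=18). clock=13
Op 17: tick 3 -> clock=16.
Op 18: insert c.com -> 10.0.0.2 (expiry=16+2=18). clock=16
Op 19: tick 3 -> clock=19. purged={c.com}
Op 20: tick 1 -> clock=20.
Op 21: tick 3 -> clock=23.
Op 22: tick 1 -> clock=24.
Op 23: insert a.com -> 10.0.0.2 (expiry=24+3=27). clock=24
Op 24: insert d.com -> 10.0.0.3 (expiry=24+4=28). clock=24
Op 25: insert f.com -> 10.0.0.3 (expiry=24+6=30). clock=24
Op 26: tick 3 -> clock=27. purged={a.com}
Op 27: tick 3 -> clock=30. purged={d.com,f.com}
Op 28: insert b.com -> 10.0.0.7 (expiry=30+1=31). clock=30
Op 29: tick 3 -> clock=33. purged={b.com}
Op 30: insert f.com -> 10.0.0.2 (expiry=33+2=35). clock=33
lookup b.com: not in cache (expired or never inserted)

Answer: NXDOMAIN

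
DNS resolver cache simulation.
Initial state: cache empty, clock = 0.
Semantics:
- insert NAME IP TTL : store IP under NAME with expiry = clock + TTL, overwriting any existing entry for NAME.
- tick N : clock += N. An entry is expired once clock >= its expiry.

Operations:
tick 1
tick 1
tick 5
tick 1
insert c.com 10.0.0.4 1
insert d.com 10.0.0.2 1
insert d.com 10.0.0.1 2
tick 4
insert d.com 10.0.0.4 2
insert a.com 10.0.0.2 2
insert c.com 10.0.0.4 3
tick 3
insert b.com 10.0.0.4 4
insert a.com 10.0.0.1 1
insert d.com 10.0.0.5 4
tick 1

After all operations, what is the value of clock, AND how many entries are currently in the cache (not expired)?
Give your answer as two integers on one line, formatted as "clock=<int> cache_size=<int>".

Answer: clock=16 cache_size=2

Derivation:
Op 1: tick 1 -> clock=1.
Op 2: tick 1 -> clock=2.
Op 3: tick 5 -> clock=7.
Op 4: tick 1 -> clock=8.
Op 5: insert c.com -> 10.0.0.4 (expiry=8+1=9). clock=8
Op 6: insert d.com -> 10.0.0.2 (expiry=8+1=9). clock=8
Op 7: insert d.com -> 10.0.0.1 (expiry=8+2=10). clock=8
Op 8: tick 4 -> clock=12. purged={c.com,d.com}
Op 9: insert d.com -> 10.0.0.4 (expiry=12+2=14). clock=12
Op 10: insert a.com -> 10.0.0.2 (expiry=12+2=14). clock=12
Op 11: insert c.com -> 10.0.0.4 (expiry=12+3=15). clock=12
Op 12: tick 3 -> clock=15. purged={a.com,c.com,d.com}
Op 13: insert b.com -> 10.0.0.4 (expiry=15+4=19). clock=15
Op 14: insert a.com -> 10.0.0.1 (expiry=15+1=16). clock=15
Op 15: insert d.com -> 10.0.0.5 (expiry=15+4=19). clock=15
Op 16: tick 1 -> clock=16. purged={a.com}
Final clock = 16
Final cache (unexpired): {b.com,d.com} -> size=2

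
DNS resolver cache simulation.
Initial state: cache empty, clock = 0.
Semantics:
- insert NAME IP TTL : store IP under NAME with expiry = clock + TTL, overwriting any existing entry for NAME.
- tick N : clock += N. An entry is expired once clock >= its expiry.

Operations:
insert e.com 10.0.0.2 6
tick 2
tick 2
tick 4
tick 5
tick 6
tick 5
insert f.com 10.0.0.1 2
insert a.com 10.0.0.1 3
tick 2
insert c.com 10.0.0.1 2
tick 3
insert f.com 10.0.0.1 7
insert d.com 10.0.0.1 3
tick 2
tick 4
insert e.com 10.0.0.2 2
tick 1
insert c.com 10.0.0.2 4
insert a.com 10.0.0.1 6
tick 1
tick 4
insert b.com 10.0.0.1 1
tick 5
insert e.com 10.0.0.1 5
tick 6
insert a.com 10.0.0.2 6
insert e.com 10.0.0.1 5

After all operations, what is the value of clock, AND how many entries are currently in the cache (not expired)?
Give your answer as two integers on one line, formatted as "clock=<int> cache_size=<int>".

Answer: clock=52 cache_size=2

Derivation:
Op 1: insert e.com -> 10.0.0.2 (expiry=0+6=6). clock=0
Op 2: tick 2 -> clock=2.
Op 3: tick 2 -> clock=4.
Op 4: tick 4 -> clock=8. purged={e.com}
Op 5: tick 5 -> clock=13.
Op 6: tick 6 -> clock=19.
Op 7: tick 5 -> clock=24.
Op 8: insert f.com -> 10.0.0.1 (expiry=24+2=26). clock=24
Op 9: insert a.com -> 10.0.0.1 (expiry=24+3=27). clock=24
Op 10: tick 2 -> clock=26. purged={f.com}
Op 11: insert c.com -> 10.0.0.1 (expiry=26+2=28). clock=26
Op 12: tick 3 -> clock=29. purged={a.com,c.com}
Op 13: insert f.com -> 10.0.0.1 (expiry=29+7=36). clock=29
Op 14: insert d.com -> 10.0.0.1 (expiry=29+3=32). clock=29
Op 15: tick 2 -> clock=31.
Op 16: tick 4 -> clock=35. purged={d.com}
Op 17: insert e.com -> 10.0.0.2 (expiry=35+2=37). clock=35
Op 18: tick 1 -> clock=36. purged={f.com}
Op 19: insert c.com -> 10.0.0.2 (expiry=36+4=40). clock=36
Op 20: insert a.com -> 10.0.0.1 (expiry=36+6=42). clock=36
Op 21: tick 1 -> clock=37. purged={e.com}
Op 22: tick 4 -> clock=41. purged={c.com}
Op 23: insert b.com -> 10.0.0.1 (expiry=41+1=42). clock=41
Op 24: tick 5 -> clock=46. purged={a.com,b.com}
Op 25: insert e.com -> 10.0.0.1 (expiry=46+5=51). clock=46
Op 26: tick 6 -> clock=52. purged={e.com}
Op 27: insert a.com -> 10.0.0.2 (expiry=52+6=58). clock=52
Op 28: insert e.com -> 10.0.0.1 (expiry=52+5=57). clock=52
Final clock = 52
Final cache (unexpired): {a.com,e.com} -> size=2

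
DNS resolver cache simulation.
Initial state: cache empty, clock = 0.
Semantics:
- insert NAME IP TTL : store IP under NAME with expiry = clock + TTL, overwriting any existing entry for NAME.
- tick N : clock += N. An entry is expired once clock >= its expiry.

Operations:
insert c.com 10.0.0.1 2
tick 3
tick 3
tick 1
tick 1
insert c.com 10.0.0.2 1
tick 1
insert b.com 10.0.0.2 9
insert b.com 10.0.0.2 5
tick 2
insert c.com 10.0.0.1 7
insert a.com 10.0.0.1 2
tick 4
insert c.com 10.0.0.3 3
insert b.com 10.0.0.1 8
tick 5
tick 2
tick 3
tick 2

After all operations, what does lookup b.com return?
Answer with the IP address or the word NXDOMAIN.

Answer: NXDOMAIN

Derivation:
Op 1: insert c.com -> 10.0.0.1 (expiry=0+2=2). clock=0
Op 2: tick 3 -> clock=3. purged={c.com}
Op 3: tick 3 -> clock=6.
Op 4: tick 1 -> clock=7.
Op 5: tick 1 -> clock=8.
Op 6: insert c.com -> 10.0.0.2 (expiry=8+1=9). clock=8
Op 7: tick 1 -> clock=9. purged={c.com}
Op 8: insert b.com -> 10.0.0.2 (expiry=9+9=18). clock=9
Op 9: insert b.com -> 10.0.0.2 (expiry=9+5=14). clock=9
Op 10: tick 2 -> clock=11.
Op 11: insert c.com -> 10.0.0.1 (expiry=11+7=18). clock=11
Op 12: insert a.com -> 10.0.0.1 (expiry=11+2=13). clock=11
Op 13: tick 4 -> clock=15. purged={a.com,b.com}
Op 14: insert c.com -> 10.0.0.3 (expiry=15+3=18). clock=15
Op 15: insert b.com -> 10.0.0.1 (expiry=15+8=23). clock=15
Op 16: tick 5 -> clock=20. purged={c.com}
Op 17: tick 2 -> clock=22.
Op 18: tick 3 -> clock=25. purged={b.com}
Op 19: tick 2 -> clock=27.
lookup b.com: not in cache (expired or never inserted)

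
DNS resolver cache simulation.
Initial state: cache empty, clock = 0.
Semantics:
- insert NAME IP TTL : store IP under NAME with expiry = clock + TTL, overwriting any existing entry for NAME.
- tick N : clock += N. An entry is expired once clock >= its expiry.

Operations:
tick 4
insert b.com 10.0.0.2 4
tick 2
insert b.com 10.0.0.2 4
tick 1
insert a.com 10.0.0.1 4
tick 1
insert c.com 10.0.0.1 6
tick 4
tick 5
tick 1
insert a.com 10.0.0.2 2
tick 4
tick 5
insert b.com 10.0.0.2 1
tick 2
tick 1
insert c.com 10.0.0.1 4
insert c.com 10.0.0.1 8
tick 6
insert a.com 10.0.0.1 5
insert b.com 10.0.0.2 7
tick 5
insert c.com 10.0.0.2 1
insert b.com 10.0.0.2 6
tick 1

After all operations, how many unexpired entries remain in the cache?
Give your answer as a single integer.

Op 1: tick 4 -> clock=4.
Op 2: insert b.com -> 10.0.0.2 (expiry=4+4=8). clock=4
Op 3: tick 2 -> clock=6.
Op 4: insert b.com -> 10.0.0.2 (expiry=6+4=10). clock=6
Op 5: tick 1 -> clock=7.
Op 6: insert a.com -> 10.0.0.1 (expiry=7+4=11). clock=7
Op 7: tick 1 -> clock=8.
Op 8: insert c.com -> 10.0.0.1 (expiry=8+6=14). clock=8
Op 9: tick 4 -> clock=12. purged={a.com,b.com}
Op 10: tick 5 -> clock=17. purged={c.com}
Op 11: tick 1 -> clock=18.
Op 12: insert a.com -> 10.0.0.2 (expiry=18+2=20). clock=18
Op 13: tick 4 -> clock=22. purged={a.com}
Op 14: tick 5 -> clock=27.
Op 15: insert b.com -> 10.0.0.2 (expiry=27+1=28). clock=27
Op 16: tick 2 -> clock=29. purged={b.com}
Op 17: tick 1 -> clock=30.
Op 18: insert c.com -> 10.0.0.1 (expiry=30+4=34). clock=30
Op 19: insert c.com -> 10.0.0.1 (expiry=30+8=38). clock=30
Op 20: tick 6 -> clock=36.
Op 21: insert a.com -> 10.0.0.1 (expiry=36+5=41). clock=36
Op 22: insert b.com -> 10.0.0.2 (expiry=36+7=43). clock=36
Op 23: tick 5 -> clock=41. purged={a.com,c.com}
Op 24: insert c.com -> 10.0.0.2 (expiry=41+1=42). clock=41
Op 25: insert b.com -> 10.0.0.2 (expiry=41+6=47). clock=41
Op 26: tick 1 -> clock=42. purged={c.com}
Final cache (unexpired): {b.com} -> size=1

Answer: 1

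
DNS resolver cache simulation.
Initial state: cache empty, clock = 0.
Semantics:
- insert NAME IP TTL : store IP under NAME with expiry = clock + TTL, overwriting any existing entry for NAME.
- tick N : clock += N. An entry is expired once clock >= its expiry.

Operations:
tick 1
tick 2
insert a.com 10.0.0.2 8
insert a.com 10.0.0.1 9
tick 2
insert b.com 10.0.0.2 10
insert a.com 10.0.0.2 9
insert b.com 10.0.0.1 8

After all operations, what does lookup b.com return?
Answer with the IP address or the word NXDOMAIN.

Answer: 10.0.0.1

Derivation:
Op 1: tick 1 -> clock=1.
Op 2: tick 2 -> clock=3.
Op 3: insert a.com -> 10.0.0.2 (expiry=3+8=11). clock=3
Op 4: insert a.com -> 10.0.0.1 (expiry=3+9=12). clock=3
Op 5: tick 2 -> clock=5.
Op 6: insert b.com -> 10.0.0.2 (expiry=5+10=15). clock=5
Op 7: insert a.com -> 10.0.0.2 (expiry=5+9=14). clock=5
Op 8: insert b.com -> 10.0.0.1 (expiry=5+8=13). clock=5
lookup b.com: present, ip=10.0.0.1 expiry=13 > clock=5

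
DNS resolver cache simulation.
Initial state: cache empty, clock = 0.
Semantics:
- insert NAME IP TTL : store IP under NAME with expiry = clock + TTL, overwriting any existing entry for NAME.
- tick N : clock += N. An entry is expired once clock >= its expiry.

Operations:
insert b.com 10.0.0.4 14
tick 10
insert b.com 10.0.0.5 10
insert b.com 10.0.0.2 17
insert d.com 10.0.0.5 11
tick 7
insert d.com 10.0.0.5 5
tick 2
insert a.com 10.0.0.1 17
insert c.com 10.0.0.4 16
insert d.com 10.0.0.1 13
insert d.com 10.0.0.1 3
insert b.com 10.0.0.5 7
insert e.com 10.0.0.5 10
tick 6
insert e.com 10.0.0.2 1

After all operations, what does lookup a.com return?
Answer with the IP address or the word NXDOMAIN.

Op 1: insert b.com -> 10.0.0.4 (expiry=0+14=14). clock=0
Op 2: tick 10 -> clock=10.
Op 3: insert b.com -> 10.0.0.5 (expiry=10+10=20). clock=10
Op 4: insert b.com -> 10.0.0.2 (expiry=10+17=27). clock=10
Op 5: insert d.com -> 10.0.0.5 (expiry=10+11=21). clock=10
Op 6: tick 7 -> clock=17.
Op 7: insert d.com -> 10.0.0.5 (expiry=17+5=22). clock=17
Op 8: tick 2 -> clock=19.
Op 9: insert a.com -> 10.0.0.1 (expiry=19+17=36). clock=19
Op 10: insert c.com -> 10.0.0.4 (expiry=19+16=35). clock=19
Op 11: insert d.com -> 10.0.0.1 (expiry=19+13=32). clock=19
Op 12: insert d.com -> 10.0.0.1 (expiry=19+3=22). clock=19
Op 13: insert b.com -> 10.0.0.5 (expiry=19+7=26). clock=19
Op 14: insert e.com -> 10.0.0.5 (expiry=19+10=29). clock=19
Op 15: tick 6 -> clock=25. purged={d.com}
Op 16: insert e.com -> 10.0.0.2 (expiry=25+1=26). clock=25
lookup a.com: present, ip=10.0.0.1 expiry=36 > clock=25

Answer: 10.0.0.1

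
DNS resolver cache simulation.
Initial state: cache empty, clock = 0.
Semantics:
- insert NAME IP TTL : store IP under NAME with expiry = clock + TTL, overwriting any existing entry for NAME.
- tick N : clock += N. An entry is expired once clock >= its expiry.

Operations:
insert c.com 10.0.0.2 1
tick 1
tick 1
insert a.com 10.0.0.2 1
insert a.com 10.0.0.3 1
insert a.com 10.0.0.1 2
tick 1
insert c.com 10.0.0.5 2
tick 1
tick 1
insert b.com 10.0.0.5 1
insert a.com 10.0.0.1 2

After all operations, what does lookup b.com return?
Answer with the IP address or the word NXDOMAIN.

Answer: 10.0.0.5

Derivation:
Op 1: insert c.com -> 10.0.0.2 (expiry=0+1=1). clock=0
Op 2: tick 1 -> clock=1. purged={c.com}
Op 3: tick 1 -> clock=2.
Op 4: insert a.com -> 10.0.0.2 (expiry=2+1=3). clock=2
Op 5: insert a.com -> 10.0.0.3 (expiry=2+1=3). clock=2
Op 6: insert a.com -> 10.0.0.1 (expiry=2+2=4). clock=2
Op 7: tick 1 -> clock=3.
Op 8: insert c.com -> 10.0.0.5 (expiry=3+2=5). clock=3
Op 9: tick 1 -> clock=4. purged={a.com}
Op 10: tick 1 -> clock=5. purged={c.com}
Op 11: insert b.com -> 10.0.0.5 (expiry=5+1=6). clock=5
Op 12: insert a.com -> 10.0.0.1 (expiry=5+2=7). clock=5
lookup b.com: present, ip=10.0.0.5 expiry=6 > clock=5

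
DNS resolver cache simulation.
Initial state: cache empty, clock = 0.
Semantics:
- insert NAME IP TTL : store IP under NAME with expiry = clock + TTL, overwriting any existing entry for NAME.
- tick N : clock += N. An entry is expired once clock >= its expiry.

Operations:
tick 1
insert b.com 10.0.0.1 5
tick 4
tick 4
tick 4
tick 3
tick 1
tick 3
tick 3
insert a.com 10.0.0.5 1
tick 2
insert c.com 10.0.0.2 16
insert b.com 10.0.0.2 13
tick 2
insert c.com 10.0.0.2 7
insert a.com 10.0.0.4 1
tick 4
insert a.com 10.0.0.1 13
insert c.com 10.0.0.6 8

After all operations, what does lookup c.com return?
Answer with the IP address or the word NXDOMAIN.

Op 1: tick 1 -> clock=1.
Op 2: insert b.com -> 10.0.0.1 (expiry=1+5=6). clock=1
Op 3: tick 4 -> clock=5.
Op 4: tick 4 -> clock=9. purged={b.com}
Op 5: tick 4 -> clock=13.
Op 6: tick 3 -> clock=16.
Op 7: tick 1 -> clock=17.
Op 8: tick 3 -> clock=20.
Op 9: tick 3 -> clock=23.
Op 10: insert a.com -> 10.0.0.5 (expiry=23+1=24). clock=23
Op 11: tick 2 -> clock=25. purged={a.com}
Op 12: insert c.com -> 10.0.0.2 (expiry=25+16=41). clock=25
Op 13: insert b.com -> 10.0.0.2 (expiry=25+13=38). clock=25
Op 14: tick 2 -> clock=27.
Op 15: insert c.com -> 10.0.0.2 (expiry=27+7=34). clock=27
Op 16: insert a.com -> 10.0.0.4 (expiry=27+1=28). clock=27
Op 17: tick 4 -> clock=31. purged={a.com}
Op 18: insert a.com -> 10.0.0.1 (expiry=31+13=44). clock=31
Op 19: insert c.com -> 10.0.0.6 (expiry=31+8=39). clock=31
lookup c.com: present, ip=10.0.0.6 expiry=39 > clock=31

Answer: 10.0.0.6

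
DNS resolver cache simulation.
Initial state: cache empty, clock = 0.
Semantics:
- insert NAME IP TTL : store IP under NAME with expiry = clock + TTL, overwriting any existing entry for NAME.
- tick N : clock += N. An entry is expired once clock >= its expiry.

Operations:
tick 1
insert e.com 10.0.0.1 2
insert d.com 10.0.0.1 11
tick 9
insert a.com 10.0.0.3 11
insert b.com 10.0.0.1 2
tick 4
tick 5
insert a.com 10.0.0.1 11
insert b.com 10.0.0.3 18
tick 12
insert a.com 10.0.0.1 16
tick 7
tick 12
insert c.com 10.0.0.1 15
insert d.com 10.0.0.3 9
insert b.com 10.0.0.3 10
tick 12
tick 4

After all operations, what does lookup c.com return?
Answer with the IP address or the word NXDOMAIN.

Answer: NXDOMAIN

Derivation:
Op 1: tick 1 -> clock=1.
Op 2: insert e.com -> 10.0.0.1 (expiry=1+2=3). clock=1
Op 3: insert d.com -> 10.0.0.1 (expiry=1+11=12). clock=1
Op 4: tick 9 -> clock=10. purged={e.com}
Op 5: insert a.com -> 10.0.0.3 (expiry=10+11=21). clock=10
Op 6: insert b.com -> 10.0.0.1 (expiry=10+2=12). clock=10
Op 7: tick 4 -> clock=14. purged={b.com,d.com}
Op 8: tick 5 -> clock=19.
Op 9: insert a.com -> 10.0.0.1 (expiry=19+11=30). clock=19
Op 10: insert b.com -> 10.0.0.3 (expiry=19+18=37). clock=19
Op 11: tick 12 -> clock=31. purged={a.com}
Op 12: insert a.com -> 10.0.0.1 (expiry=31+16=47). clock=31
Op 13: tick 7 -> clock=38. purged={b.com}
Op 14: tick 12 -> clock=50. purged={a.com}
Op 15: insert c.com -> 10.0.0.1 (expiry=50+15=65). clock=50
Op 16: insert d.com -> 10.0.0.3 (expiry=50+9=59). clock=50
Op 17: insert b.com -> 10.0.0.3 (expiry=50+10=60). clock=50
Op 18: tick 12 -> clock=62. purged={b.com,d.com}
Op 19: tick 4 -> clock=66. purged={c.com}
lookup c.com: not in cache (expired or never inserted)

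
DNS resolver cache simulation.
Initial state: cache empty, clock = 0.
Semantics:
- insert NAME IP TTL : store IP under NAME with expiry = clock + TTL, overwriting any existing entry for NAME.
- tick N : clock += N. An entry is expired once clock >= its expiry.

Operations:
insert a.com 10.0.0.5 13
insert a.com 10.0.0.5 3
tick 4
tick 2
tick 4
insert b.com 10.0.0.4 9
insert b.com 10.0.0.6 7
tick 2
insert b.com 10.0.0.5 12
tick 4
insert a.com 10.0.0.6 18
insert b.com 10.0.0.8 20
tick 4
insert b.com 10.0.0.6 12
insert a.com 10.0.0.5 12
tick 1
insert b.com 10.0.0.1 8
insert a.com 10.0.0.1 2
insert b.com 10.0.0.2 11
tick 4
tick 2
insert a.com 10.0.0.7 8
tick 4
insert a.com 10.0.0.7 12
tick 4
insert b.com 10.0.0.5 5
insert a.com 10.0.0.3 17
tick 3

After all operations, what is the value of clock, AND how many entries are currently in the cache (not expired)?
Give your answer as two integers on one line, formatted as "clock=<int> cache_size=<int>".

Answer: clock=38 cache_size=2

Derivation:
Op 1: insert a.com -> 10.0.0.5 (expiry=0+13=13). clock=0
Op 2: insert a.com -> 10.0.0.5 (expiry=0+3=3). clock=0
Op 3: tick 4 -> clock=4. purged={a.com}
Op 4: tick 2 -> clock=6.
Op 5: tick 4 -> clock=10.
Op 6: insert b.com -> 10.0.0.4 (expiry=10+9=19). clock=10
Op 7: insert b.com -> 10.0.0.6 (expiry=10+7=17). clock=10
Op 8: tick 2 -> clock=12.
Op 9: insert b.com -> 10.0.0.5 (expiry=12+12=24). clock=12
Op 10: tick 4 -> clock=16.
Op 11: insert a.com -> 10.0.0.6 (expiry=16+18=34). clock=16
Op 12: insert b.com -> 10.0.0.8 (expiry=16+20=36). clock=16
Op 13: tick 4 -> clock=20.
Op 14: insert b.com -> 10.0.0.6 (expiry=20+12=32). clock=20
Op 15: insert a.com -> 10.0.0.5 (expiry=20+12=32). clock=20
Op 16: tick 1 -> clock=21.
Op 17: insert b.com -> 10.0.0.1 (expiry=21+8=29). clock=21
Op 18: insert a.com -> 10.0.0.1 (expiry=21+2=23). clock=21
Op 19: insert b.com -> 10.0.0.2 (expiry=21+11=32). clock=21
Op 20: tick 4 -> clock=25. purged={a.com}
Op 21: tick 2 -> clock=27.
Op 22: insert a.com -> 10.0.0.7 (expiry=27+8=35). clock=27
Op 23: tick 4 -> clock=31.
Op 24: insert a.com -> 10.0.0.7 (expiry=31+12=43). clock=31
Op 25: tick 4 -> clock=35. purged={b.com}
Op 26: insert b.com -> 10.0.0.5 (expiry=35+5=40). clock=35
Op 27: insert a.com -> 10.0.0.3 (expiry=35+17=52). clock=35
Op 28: tick 3 -> clock=38.
Final clock = 38
Final cache (unexpired): {a.com,b.com} -> size=2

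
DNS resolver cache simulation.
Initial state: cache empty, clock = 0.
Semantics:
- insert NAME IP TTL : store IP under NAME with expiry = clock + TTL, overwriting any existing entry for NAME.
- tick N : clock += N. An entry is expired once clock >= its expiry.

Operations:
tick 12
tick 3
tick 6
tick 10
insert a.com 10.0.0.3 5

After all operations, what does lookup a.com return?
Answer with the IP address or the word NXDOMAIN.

Answer: 10.0.0.3

Derivation:
Op 1: tick 12 -> clock=12.
Op 2: tick 3 -> clock=15.
Op 3: tick 6 -> clock=21.
Op 4: tick 10 -> clock=31.
Op 5: insert a.com -> 10.0.0.3 (expiry=31+5=36). clock=31
lookup a.com: present, ip=10.0.0.3 expiry=36 > clock=31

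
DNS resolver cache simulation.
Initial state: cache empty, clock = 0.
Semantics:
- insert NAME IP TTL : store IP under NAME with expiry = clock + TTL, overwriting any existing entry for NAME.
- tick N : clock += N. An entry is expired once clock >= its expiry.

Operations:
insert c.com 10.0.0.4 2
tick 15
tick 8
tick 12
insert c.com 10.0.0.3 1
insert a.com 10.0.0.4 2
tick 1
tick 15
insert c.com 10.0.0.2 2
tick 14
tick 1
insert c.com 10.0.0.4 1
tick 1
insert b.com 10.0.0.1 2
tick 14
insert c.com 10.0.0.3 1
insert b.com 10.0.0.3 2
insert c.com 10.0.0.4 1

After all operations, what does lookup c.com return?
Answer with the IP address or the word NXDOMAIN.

Op 1: insert c.com -> 10.0.0.4 (expiry=0+2=2). clock=0
Op 2: tick 15 -> clock=15. purged={c.com}
Op 3: tick 8 -> clock=23.
Op 4: tick 12 -> clock=35.
Op 5: insert c.com -> 10.0.0.3 (expiry=35+1=36). clock=35
Op 6: insert a.com -> 10.0.0.4 (expiry=35+2=37). clock=35
Op 7: tick 1 -> clock=36. purged={c.com}
Op 8: tick 15 -> clock=51. purged={a.com}
Op 9: insert c.com -> 10.0.0.2 (expiry=51+2=53). clock=51
Op 10: tick 14 -> clock=65. purged={c.com}
Op 11: tick 1 -> clock=66.
Op 12: insert c.com -> 10.0.0.4 (expiry=66+1=67). clock=66
Op 13: tick 1 -> clock=67. purged={c.com}
Op 14: insert b.com -> 10.0.0.1 (expiry=67+2=69). clock=67
Op 15: tick 14 -> clock=81. purged={b.com}
Op 16: insert c.com -> 10.0.0.3 (expiry=81+1=82). clock=81
Op 17: insert b.com -> 10.0.0.3 (expiry=81+2=83). clock=81
Op 18: insert c.com -> 10.0.0.4 (expiry=81+1=82). clock=81
lookup c.com: present, ip=10.0.0.4 expiry=82 > clock=81

Answer: 10.0.0.4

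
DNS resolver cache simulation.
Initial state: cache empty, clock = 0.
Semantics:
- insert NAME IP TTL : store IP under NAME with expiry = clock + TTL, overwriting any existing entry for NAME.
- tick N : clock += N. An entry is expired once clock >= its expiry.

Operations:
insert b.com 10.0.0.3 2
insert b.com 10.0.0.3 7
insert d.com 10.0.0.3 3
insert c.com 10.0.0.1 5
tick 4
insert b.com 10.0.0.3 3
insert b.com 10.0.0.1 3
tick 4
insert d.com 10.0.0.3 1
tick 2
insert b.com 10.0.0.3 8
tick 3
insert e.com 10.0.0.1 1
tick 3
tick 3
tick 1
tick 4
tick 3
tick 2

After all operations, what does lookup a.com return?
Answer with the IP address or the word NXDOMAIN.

Op 1: insert b.com -> 10.0.0.3 (expiry=0+2=2). clock=0
Op 2: insert b.com -> 10.0.0.3 (expiry=0+7=7). clock=0
Op 3: insert d.com -> 10.0.0.3 (expiry=0+3=3). clock=0
Op 4: insert c.com -> 10.0.0.1 (expiry=0+5=5). clock=0
Op 5: tick 4 -> clock=4. purged={d.com}
Op 6: insert b.com -> 10.0.0.3 (expiry=4+3=7). clock=4
Op 7: insert b.com -> 10.0.0.1 (expiry=4+3=7). clock=4
Op 8: tick 4 -> clock=8. purged={b.com,c.com}
Op 9: insert d.com -> 10.0.0.3 (expiry=8+1=9). clock=8
Op 10: tick 2 -> clock=10. purged={d.com}
Op 11: insert b.com -> 10.0.0.3 (expiry=10+8=18). clock=10
Op 12: tick 3 -> clock=13.
Op 13: insert e.com -> 10.0.0.1 (expiry=13+1=14). clock=13
Op 14: tick 3 -> clock=16. purged={e.com}
Op 15: tick 3 -> clock=19. purged={b.com}
Op 16: tick 1 -> clock=20.
Op 17: tick 4 -> clock=24.
Op 18: tick 3 -> clock=27.
Op 19: tick 2 -> clock=29.
lookup a.com: not in cache (expired or never inserted)

Answer: NXDOMAIN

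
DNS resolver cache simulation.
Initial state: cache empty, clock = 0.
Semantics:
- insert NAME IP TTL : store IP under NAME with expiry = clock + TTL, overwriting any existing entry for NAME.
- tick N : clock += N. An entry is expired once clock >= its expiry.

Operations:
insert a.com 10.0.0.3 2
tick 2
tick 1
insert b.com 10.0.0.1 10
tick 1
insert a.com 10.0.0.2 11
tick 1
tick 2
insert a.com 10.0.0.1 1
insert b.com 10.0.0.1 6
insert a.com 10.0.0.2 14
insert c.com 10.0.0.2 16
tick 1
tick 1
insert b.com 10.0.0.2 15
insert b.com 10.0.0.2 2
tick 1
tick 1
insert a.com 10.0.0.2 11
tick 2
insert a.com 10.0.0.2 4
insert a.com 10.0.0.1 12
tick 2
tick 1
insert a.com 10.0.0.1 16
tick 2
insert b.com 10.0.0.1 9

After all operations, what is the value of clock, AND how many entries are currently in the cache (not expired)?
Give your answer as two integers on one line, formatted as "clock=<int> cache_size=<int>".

Op 1: insert a.com -> 10.0.0.3 (expiry=0+2=2). clock=0
Op 2: tick 2 -> clock=2. purged={a.com}
Op 3: tick 1 -> clock=3.
Op 4: insert b.com -> 10.0.0.1 (expiry=3+10=13). clock=3
Op 5: tick 1 -> clock=4.
Op 6: insert a.com -> 10.0.0.2 (expiry=4+11=15). clock=4
Op 7: tick 1 -> clock=5.
Op 8: tick 2 -> clock=7.
Op 9: insert a.com -> 10.0.0.1 (expiry=7+1=8). clock=7
Op 10: insert b.com -> 10.0.0.1 (expiry=7+6=13). clock=7
Op 11: insert a.com -> 10.0.0.2 (expiry=7+14=21). clock=7
Op 12: insert c.com -> 10.0.0.2 (expiry=7+16=23). clock=7
Op 13: tick 1 -> clock=8.
Op 14: tick 1 -> clock=9.
Op 15: insert b.com -> 10.0.0.2 (expiry=9+15=24). clock=9
Op 16: insert b.com -> 10.0.0.2 (expiry=9+2=11). clock=9
Op 17: tick 1 -> clock=10.
Op 18: tick 1 -> clock=11. purged={b.com}
Op 19: insert a.com -> 10.0.0.2 (expiry=11+11=22). clock=11
Op 20: tick 2 -> clock=13.
Op 21: insert a.com -> 10.0.0.2 (expiry=13+4=17). clock=13
Op 22: insert a.com -> 10.0.0.1 (expiry=13+12=25). clock=13
Op 23: tick 2 -> clock=15.
Op 24: tick 1 -> clock=16.
Op 25: insert a.com -> 10.0.0.1 (expiry=16+16=32). clock=16
Op 26: tick 2 -> clock=18.
Op 27: insert b.com -> 10.0.0.1 (expiry=18+9=27). clock=18
Final clock = 18
Final cache (unexpired): {a.com,b.com,c.com} -> size=3

Answer: clock=18 cache_size=3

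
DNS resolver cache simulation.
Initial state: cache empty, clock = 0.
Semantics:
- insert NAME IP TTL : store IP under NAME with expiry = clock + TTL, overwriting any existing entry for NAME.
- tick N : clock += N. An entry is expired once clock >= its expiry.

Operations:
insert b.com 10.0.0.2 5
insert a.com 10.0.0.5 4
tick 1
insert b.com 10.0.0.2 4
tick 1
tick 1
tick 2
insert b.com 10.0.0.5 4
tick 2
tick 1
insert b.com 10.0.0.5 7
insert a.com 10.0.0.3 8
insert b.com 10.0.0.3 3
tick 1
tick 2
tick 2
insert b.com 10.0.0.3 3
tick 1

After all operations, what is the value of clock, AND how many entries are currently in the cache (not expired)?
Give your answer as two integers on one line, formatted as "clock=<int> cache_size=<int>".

Op 1: insert b.com -> 10.0.0.2 (expiry=0+5=5). clock=0
Op 2: insert a.com -> 10.0.0.5 (expiry=0+4=4). clock=0
Op 3: tick 1 -> clock=1.
Op 4: insert b.com -> 10.0.0.2 (expiry=1+4=5). clock=1
Op 5: tick 1 -> clock=2.
Op 6: tick 1 -> clock=3.
Op 7: tick 2 -> clock=5. purged={a.com,b.com}
Op 8: insert b.com -> 10.0.0.5 (expiry=5+4=9). clock=5
Op 9: tick 2 -> clock=7.
Op 10: tick 1 -> clock=8.
Op 11: insert b.com -> 10.0.0.5 (expiry=8+7=15). clock=8
Op 12: insert a.com -> 10.0.0.3 (expiry=8+8=16). clock=8
Op 13: insert b.com -> 10.0.0.3 (expiry=8+3=11). clock=8
Op 14: tick 1 -> clock=9.
Op 15: tick 2 -> clock=11. purged={b.com}
Op 16: tick 2 -> clock=13.
Op 17: insert b.com -> 10.0.0.3 (expiry=13+3=16). clock=13
Op 18: tick 1 -> clock=14.
Final clock = 14
Final cache (unexpired): {a.com,b.com} -> size=2

Answer: clock=14 cache_size=2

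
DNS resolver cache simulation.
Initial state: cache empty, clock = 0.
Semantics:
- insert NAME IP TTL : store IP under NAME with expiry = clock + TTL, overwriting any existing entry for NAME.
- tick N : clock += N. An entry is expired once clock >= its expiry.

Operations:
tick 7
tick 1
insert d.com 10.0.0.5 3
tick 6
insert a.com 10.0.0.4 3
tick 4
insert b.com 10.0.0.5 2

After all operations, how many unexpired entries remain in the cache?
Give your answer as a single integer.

Op 1: tick 7 -> clock=7.
Op 2: tick 1 -> clock=8.
Op 3: insert d.com -> 10.0.0.5 (expiry=8+3=11). clock=8
Op 4: tick 6 -> clock=14. purged={d.com}
Op 5: insert a.com -> 10.0.0.4 (expiry=14+3=17). clock=14
Op 6: tick 4 -> clock=18. purged={a.com}
Op 7: insert b.com -> 10.0.0.5 (expiry=18+2=20). clock=18
Final cache (unexpired): {b.com} -> size=1

Answer: 1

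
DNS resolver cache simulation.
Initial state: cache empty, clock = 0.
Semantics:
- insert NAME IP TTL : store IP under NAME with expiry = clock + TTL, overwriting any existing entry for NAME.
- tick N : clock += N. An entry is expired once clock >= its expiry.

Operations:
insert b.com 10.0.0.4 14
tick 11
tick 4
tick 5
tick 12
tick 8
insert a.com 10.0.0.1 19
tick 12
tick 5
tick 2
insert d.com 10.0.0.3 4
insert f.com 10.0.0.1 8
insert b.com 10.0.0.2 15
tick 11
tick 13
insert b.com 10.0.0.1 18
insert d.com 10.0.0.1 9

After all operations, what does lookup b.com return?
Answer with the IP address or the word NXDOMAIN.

Answer: 10.0.0.1

Derivation:
Op 1: insert b.com -> 10.0.0.4 (expiry=0+14=14). clock=0
Op 2: tick 11 -> clock=11.
Op 3: tick 4 -> clock=15. purged={b.com}
Op 4: tick 5 -> clock=20.
Op 5: tick 12 -> clock=32.
Op 6: tick 8 -> clock=40.
Op 7: insert a.com -> 10.0.0.1 (expiry=40+19=59). clock=40
Op 8: tick 12 -> clock=52.
Op 9: tick 5 -> clock=57.
Op 10: tick 2 -> clock=59. purged={a.com}
Op 11: insert d.com -> 10.0.0.3 (expiry=59+4=63). clock=59
Op 12: insert f.com -> 10.0.0.1 (expiry=59+8=67). clock=59
Op 13: insert b.com -> 10.0.0.2 (expiry=59+15=74). clock=59
Op 14: tick 11 -> clock=70. purged={d.com,f.com}
Op 15: tick 13 -> clock=83. purged={b.com}
Op 16: insert b.com -> 10.0.0.1 (expiry=83+18=101). clock=83
Op 17: insert d.com -> 10.0.0.1 (expiry=83+9=92). clock=83
lookup b.com: present, ip=10.0.0.1 expiry=101 > clock=83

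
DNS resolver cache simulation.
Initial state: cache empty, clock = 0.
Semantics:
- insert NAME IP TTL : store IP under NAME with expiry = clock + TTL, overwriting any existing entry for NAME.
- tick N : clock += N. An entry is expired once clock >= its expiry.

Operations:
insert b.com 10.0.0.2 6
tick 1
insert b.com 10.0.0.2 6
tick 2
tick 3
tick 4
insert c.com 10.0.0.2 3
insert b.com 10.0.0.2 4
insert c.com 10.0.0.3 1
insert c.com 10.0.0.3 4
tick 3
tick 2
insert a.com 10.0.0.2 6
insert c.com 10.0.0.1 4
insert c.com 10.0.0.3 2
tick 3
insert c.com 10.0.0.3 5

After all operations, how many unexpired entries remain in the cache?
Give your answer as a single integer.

Answer: 2

Derivation:
Op 1: insert b.com -> 10.0.0.2 (expiry=0+6=6). clock=0
Op 2: tick 1 -> clock=1.
Op 3: insert b.com -> 10.0.0.2 (expiry=1+6=7). clock=1
Op 4: tick 2 -> clock=3.
Op 5: tick 3 -> clock=6.
Op 6: tick 4 -> clock=10. purged={b.com}
Op 7: insert c.com -> 10.0.0.2 (expiry=10+3=13). clock=10
Op 8: insert b.com -> 10.0.0.2 (expiry=10+4=14). clock=10
Op 9: insert c.com -> 10.0.0.3 (expiry=10+1=11). clock=10
Op 10: insert c.com -> 10.0.0.3 (expiry=10+4=14). clock=10
Op 11: tick 3 -> clock=13.
Op 12: tick 2 -> clock=15. purged={b.com,c.com}
Op 13: insert a.com -> 10.0.0.2 (expiry=15+6=21). clock=15
Op 14: insert c.com -> 10.0.0.1 (expiry=15+4=19). clock=15
Op 15: insert c.com -> 10.0.0.3 (expiry=15+2=17). clock=15
Op 16: tick 3 -> clock=18. purged={c.com}
Op 17: insert c.com -> 10.0.0.3 (expiry=18+5=23). clock=18
Final cache (unexpired): {a.com,c.com} -> size=2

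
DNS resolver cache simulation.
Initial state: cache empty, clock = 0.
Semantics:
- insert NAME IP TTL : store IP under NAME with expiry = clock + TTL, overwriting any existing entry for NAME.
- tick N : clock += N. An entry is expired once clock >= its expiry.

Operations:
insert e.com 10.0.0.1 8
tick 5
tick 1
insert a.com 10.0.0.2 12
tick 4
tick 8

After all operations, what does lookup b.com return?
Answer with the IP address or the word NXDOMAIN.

Answer: NXDOMAIN

Derivation:
Op 1: insert e.com -> 10.0.0.1 (expiry=0+8=8). clock=0
Op 2: tick 5 -> clock=5.
Op 3: tick 1 -> clock=6.
Op 4: insert a.com -> 10.0.0.2 (expiry=6+12=18). clock=6
Op 5: tick 4 -> clock=10. purged={e.com}
Op 6: tick 8 -> clock=18. purged={a.com}
lookup b.com: not in cache (expired or never inserted)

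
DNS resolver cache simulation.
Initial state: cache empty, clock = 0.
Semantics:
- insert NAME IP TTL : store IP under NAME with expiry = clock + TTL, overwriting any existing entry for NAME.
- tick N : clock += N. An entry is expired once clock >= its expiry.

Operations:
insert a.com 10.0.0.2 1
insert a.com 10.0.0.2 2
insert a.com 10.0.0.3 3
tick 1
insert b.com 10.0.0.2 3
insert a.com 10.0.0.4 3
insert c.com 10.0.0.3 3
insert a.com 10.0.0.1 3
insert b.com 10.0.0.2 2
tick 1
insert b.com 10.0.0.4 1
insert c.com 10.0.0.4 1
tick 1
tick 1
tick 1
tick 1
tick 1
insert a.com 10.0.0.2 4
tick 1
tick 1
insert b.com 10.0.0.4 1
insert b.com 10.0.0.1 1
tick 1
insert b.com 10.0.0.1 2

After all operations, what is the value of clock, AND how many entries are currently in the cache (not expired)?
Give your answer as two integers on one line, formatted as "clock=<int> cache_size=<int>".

Op 1: insert a.com -> 10.0.0.2 (expiry=0+1=1). clock=0
Op 2: insert a.com -> 10.0.0.2 (expiry=0+2=2). clock=0
Op 3: insert a.com -> 10.0.0.3 (expiry=0+3=3). clock=0
Op 4: tick 1 -> clock=1.
Op 5: insert b.com -> 10.0.0.2 (expiry=1+3=4). clock=1
Op 6: insert a.com -> 10.0.0.4 (expiry=1+3=4). clock=1
Op 7: insert c.com -> 10.0.0.3 (expiry=1+3=4). clock=1
Op 8: insert a.com -> 10.0.0.1 (expiry=1+3=4). clock=1
Op 9: insert b.com -> 10.0.0.2 (expiry=1+2=3). clock=1
Op 10: tick 1 -> clock=2.
Op 11: insert b.com -> 10.0.0.4 (expiry=2+1=3). clock=2
Op 12: insert c.com -> 10.0.0.4 (expiry=2+1=3). clock=2
Op 13: tick 1 -> clock=3. purged={b.com,c.com}
Op 14: tick 1 -> clock=4. purged={a.com}
Op 15: tick 1 -> clock=5.
Op 16: tick 1 -> clock=6.
Op 17: tick 1 -> clock=7.
Op 18: insert a.com -> 10.0.0.2 (expiry=7+4=11). clock=7
Op 19: tick 1 -> clock=8.
Op 20: tick 1 -> clock=9.
Op 21: insert b.com -> 10.0.0.4 (expiry=9+1=10). clock=9
Op 22: insert b.com -> 10.0.0.1 (expiry=9+1=10). clock=9
Op 23: tick 1 -> clock=10. purged={b.com}
Op 24: insert b.com -> 10.0.0.1 (expiry=10+2=12). clock=10
Final clock = 10
Final cache (unexpired): {a.com,b.com} -> size=2

Answer: clock=10 cache_size=2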